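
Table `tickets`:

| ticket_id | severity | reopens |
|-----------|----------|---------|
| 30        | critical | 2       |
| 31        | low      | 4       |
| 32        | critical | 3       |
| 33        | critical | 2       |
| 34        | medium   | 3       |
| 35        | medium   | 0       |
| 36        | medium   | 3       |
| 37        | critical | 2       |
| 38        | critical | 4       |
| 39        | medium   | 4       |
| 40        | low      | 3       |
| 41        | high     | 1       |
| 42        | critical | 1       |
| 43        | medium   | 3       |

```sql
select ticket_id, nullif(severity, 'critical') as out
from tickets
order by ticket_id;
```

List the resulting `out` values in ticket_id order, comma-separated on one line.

NULL, low, NULL, NULL, medium, medium, medium, NULL, NULL, medium, low, high, NULL, medium

ticket_id=30: severity=critical vs critical: equal → NULL
ticket_id=31: severity=low vs critical: differ → low
ticket_id=32: severity=critical vs critical: equal → NULL
ticket_id=33: severity=critical vs critical: equal → NULL
ticket_id=34: severity=medium vs critical: differ → medium
ticket_id=35: severity=medium vs critical: differ → medium
ticket_id=36: severity=medium vs critical: differ → medium
ticket_id=37: severity=critical vs critical: equal → NULL
ticket_id=38: severity=critical vs critical: equal → NULL
ticket_id=39: severity=medium vs critical: differ → medium
ticket_id=40: severity=low vs critical: differ → low
ticket_id=41: severity=high vs critical: differ → high
ticket_id=42: severity=critical vs critical: equal → NULL
ticket_id=43: severity=medium vs critical: differ → medium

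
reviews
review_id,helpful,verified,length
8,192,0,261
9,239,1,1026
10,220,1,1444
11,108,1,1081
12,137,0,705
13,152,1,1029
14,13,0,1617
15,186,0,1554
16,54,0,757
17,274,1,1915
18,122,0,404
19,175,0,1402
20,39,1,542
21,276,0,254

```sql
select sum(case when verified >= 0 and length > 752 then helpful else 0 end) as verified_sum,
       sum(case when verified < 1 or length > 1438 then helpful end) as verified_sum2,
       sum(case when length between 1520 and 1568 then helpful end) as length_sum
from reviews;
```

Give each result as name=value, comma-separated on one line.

verified_sum=1421, verified_sum2=1649, length_sum=186

[verified_sum: verified >= 0 and length > 752]
review_id=8: ✗
review_id=9: ✓ → 239
review_id=10: ✓ → 220
review_id=11: ✓ → 108
review_id=12: ✗
review_id=13: ✓ → 152
review_id=14: ✓ → 13
review_id=15: ✓ → 186
review_id=16: ✓ → 54
review_id=17: ✓ → 274
review_id=18: ✗
review_id=19: ✓ → 175
review_id=20: ✗
review_id=21: ✗
verified_sum = 239 + 220 + 108 + 152 + 13 + 186 + 54 + 274 + 175 = 1421
—
[verified_sum2: verified < 1 or length > 1438]
review_id=8: ✓ → 192
review_id=9: ✗
review_id=10: ✓ → 220
review_id=11: ✗
review_id=12: ✓ → 137
review_id=13: ✗
review_id=14: ✓ → 13
review_id=15: ✓ → 186
review_id=16: ✓ → 54
review_id=17: ✓ → 274
review_id=18: ✓ → 122
review_id=19: ✓ → 175
review_id=20: ✗
review_id=21: ✓ → 276
verified_sum2 = 192 + 220 + 137 + 13 + 186 + 54 + 274 + 122 + 175 + 276 = 1649
—
[length_sum: length between 1520 and 1568]
review_id=8: ✗
review_id=9: ✗
review_id=10: ✗
review_id=11: ✗
review_id=12: ✗
review_id=13: ✗
review_id=14: ✗
review_id=15: ✓ → 186
review_id=16: ✗
review_id=17: ✗
review_id=18: ✗
review_id=19: ✗
review_id=20: ✗
review_id=21: ✗
length_sum = 186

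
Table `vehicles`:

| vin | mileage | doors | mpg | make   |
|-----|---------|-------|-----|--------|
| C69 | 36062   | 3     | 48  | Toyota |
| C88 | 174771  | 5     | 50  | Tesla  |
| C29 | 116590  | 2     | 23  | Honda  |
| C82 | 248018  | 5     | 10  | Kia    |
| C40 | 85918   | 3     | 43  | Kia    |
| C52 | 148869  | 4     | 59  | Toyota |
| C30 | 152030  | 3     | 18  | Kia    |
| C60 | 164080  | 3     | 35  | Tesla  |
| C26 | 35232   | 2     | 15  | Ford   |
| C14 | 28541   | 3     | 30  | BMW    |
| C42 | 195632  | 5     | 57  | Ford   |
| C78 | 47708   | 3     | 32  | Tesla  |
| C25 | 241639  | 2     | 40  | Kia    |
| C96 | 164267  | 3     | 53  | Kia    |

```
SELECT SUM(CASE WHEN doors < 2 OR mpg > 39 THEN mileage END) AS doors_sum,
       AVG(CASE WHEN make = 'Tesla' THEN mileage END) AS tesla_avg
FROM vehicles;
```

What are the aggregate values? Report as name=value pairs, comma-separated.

doors_sum=1047158, tesla_avg=128853

[doors_sum: doors < 2 OR mpg > 39]
vin=C69: ✓ → 36062
vin=C88: ✓ → 174771
vin=C29: ✗
vin=C82: ✗
vin=C40: ✓ → 85918
vin=C52: ✓ → 148869
vin=C30: ✗
vin=C60: ✗
vin=C26: ✗
vin=C14: ✗
vin=C42: ✓ → 195632
vin=C78: ✗
vin=C25: ✓ → 241639
vin=C96: ✓ → 164267
doors_sum = 36062 + 174771 + 85918 + 148869 + 195632 + 241639 + 164267 = 1047158
—
[tesla_avg: make = 'Tesla']
vin=C69: ✗
vin=C88: ✓ → 174771
vin=C29: ✗
vin=C82: ✗
vin=C40: ✗
vin=C52: ✗
vin=C30: ✗
vin=C60: ✓ → 164080
vin=C26: ✗
vin=C14: ✗
vin=C42: ✗
vin=C78: ✓ → 47708
vin=C25: ✗
vin=C96: ✗
tesla_avg = (174771 + 164080 + 47708) / 3 = 128853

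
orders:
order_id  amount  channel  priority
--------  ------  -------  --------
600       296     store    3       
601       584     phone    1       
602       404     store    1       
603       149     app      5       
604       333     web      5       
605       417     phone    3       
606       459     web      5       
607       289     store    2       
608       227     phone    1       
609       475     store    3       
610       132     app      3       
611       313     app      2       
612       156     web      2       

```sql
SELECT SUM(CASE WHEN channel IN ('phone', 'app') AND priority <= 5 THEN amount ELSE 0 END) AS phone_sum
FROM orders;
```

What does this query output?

1822

order_id=600: ✗
order_id=601: ✓ → 584
order_id=602: ✗
order_id=603: ✓ → 149
order_id=604: ✗
order_id=605: ✓ → 417
order_id=606: ✗
order_id=607: ✗
order_id=608: ✓ → 227
order_id=609: ✗
order_id=610: ✓ → 132
order_id=611: ✓ → 313
order_id=612: ✗
phone_sum = 584 + 149 + 417 + 227 + 132 + 313 = 1822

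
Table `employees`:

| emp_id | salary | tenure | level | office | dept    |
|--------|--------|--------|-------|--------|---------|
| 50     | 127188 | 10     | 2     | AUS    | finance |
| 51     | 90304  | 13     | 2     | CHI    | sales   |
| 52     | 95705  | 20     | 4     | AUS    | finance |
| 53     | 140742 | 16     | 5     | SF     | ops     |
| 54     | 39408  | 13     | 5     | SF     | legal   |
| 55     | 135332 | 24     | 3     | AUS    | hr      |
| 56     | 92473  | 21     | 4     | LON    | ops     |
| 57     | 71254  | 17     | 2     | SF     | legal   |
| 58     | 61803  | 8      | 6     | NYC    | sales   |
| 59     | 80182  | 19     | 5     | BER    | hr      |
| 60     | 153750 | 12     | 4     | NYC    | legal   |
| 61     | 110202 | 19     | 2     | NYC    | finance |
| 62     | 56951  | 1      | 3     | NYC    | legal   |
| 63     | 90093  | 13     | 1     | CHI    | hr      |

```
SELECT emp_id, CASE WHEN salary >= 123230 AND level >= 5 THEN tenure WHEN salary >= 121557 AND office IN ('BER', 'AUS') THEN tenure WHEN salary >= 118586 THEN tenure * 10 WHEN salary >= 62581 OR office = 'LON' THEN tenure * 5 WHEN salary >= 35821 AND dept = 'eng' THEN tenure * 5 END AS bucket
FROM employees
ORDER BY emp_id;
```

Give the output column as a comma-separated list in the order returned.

emp_id=50: salary >= 121557 AND office IN ('BER', 'AUS') → 10
emp_id=51: salary >= 62581 OR office = 'LON' → 65
emp_id=52: salary >= 62581 OR office = 'LON' → 100
emp_id=53: salary >= 123230 AND level >= 5 → 16
emp_id=54: (no match → NULL) → NULL
emp_id=55: salary >= 121557 AND office IN ('BER', 'AUS') → 24
emp_id=56: salary >= 62581 OR office = 'LON' → 105
emp_id=57: salary >= 62581 OR office = 'LON' → 85
emp_id=58: (no match → NULL) → NULL
emp_id=59: salary >= 62581 OR office = 'LON' → 95
emp_id=60: salary >= 118586 → 120
emp_id=61: salary >= 62581 OR office = 'LON' → 95
emp_id=62: (no match → NULL) → NULL
emp_id=63: salary >= 62581 OR office = 'LON' → 65

10, 65, 100, 16, NULL, 24, 105, 85, NULL, 95, 120, 95, NULL, 65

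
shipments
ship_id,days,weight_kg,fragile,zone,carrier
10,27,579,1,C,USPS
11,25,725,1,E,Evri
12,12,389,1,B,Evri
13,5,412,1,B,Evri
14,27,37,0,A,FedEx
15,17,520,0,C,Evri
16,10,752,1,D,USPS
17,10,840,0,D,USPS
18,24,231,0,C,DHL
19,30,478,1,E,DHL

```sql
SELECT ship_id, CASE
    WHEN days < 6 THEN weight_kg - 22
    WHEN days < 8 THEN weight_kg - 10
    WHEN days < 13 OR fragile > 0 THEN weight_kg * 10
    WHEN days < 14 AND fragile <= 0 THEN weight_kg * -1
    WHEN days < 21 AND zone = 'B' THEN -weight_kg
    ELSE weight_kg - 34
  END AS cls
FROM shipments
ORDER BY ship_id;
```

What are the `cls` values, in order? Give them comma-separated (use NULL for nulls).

ship_id=10: days < 13 OR fragile > 0 → 5790
ship_id=11: days < 13 OR fragile > 0 → 7250
ship_id=12: days < 13 OR fragile > 0 → 3890
ship_id=13: days < 6 → 390
ship_id=14: ELSE → 3
ship_id=15: ELSE → 486
ship_id=16: days < 13 OR fragile > 0 → 7520
ship_id=17: days < 13 OR fragile > 0 → 8400
ship_id=18: ELSE → 197
ship_id=19: days < 13 OR fragile > 0 → 4780

5790, 7250, 3890, 390, 3, 486, 7520, 8400, 197, 4780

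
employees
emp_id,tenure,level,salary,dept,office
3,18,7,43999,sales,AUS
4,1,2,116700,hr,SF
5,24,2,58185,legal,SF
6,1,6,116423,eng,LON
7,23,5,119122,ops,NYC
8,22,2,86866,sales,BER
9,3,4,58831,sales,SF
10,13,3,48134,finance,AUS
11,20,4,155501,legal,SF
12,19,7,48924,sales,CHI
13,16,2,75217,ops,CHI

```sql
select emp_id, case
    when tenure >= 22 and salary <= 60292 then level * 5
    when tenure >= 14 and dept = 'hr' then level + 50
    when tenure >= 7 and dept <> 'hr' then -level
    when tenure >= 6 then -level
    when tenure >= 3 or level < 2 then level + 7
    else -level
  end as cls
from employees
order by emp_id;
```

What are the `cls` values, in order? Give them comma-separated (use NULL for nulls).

-7, -2, 10, -6, -5, -2, 11, -3, -4, -7, -2

emp_id=3: tenure >= 7 and dept <> 'hr' → -7
emp_id=4: ELSE → -2
emp_id=5: tenure >= 22 and salary <= 60292 → 10
emp_id=6: ELSE → -6
emp_id=7: tenure >= 7 and dept <> 'hr' → -5
emp_id=8: tenure >= 7 and dept <> 'hr' → -2
emp_id=9: tenure >= 3 or level < 2 → 11
emp_id=10: tenure >= 7 and dept <> 'hr' → -3
emp_id=11: tenure >= 7 and dept <> 'hr' → -4
emp_id=12: tenure >= 7 and dept <> 'hr' → -7
emp_id=13: tenure >= 7 and dept <> 'hr' → -2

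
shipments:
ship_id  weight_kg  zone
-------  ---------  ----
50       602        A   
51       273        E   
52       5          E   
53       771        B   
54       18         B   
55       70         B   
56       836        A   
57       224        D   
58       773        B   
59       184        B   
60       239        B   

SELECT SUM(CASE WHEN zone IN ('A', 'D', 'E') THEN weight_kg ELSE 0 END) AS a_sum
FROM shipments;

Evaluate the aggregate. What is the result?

ship_id=50: ✓ → 602
ship_id=51: ✓ → 273
ship_id=52: ✓ → 5
ship_id=53: ✗
ship_id=54: ✗
ship_id=55: ✗
ship_id=56: ✓ → 836
ship_id=57: ✓ → 224
ship_id=58: ✗
ship_id=59: ✗
ship_id=60: ✗
a_sum = 602 + 273 + 5 + 836 + 224 = 1940

1940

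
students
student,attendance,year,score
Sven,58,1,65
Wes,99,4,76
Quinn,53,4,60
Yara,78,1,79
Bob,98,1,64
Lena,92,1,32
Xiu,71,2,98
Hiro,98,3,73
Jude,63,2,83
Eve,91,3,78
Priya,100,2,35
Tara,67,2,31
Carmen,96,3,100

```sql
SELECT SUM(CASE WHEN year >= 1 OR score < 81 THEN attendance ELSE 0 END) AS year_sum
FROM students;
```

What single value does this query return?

1064

student=Sven: ✓ → 58
student=Wes: ✓ → 99
student=Quinn: ✓ → 53
student=Yara: ✓ → 78
student=Bob: ✓ → 98
student=Lena: ✓ → 92
student=Xiu: ✓ → 71
student=Hiro: ✓ → 98
student=Jude: ✓ → 63
student=Eve: ✓ → 91
student=Priya: ✓ → 100
student=Tara: ✓ → 67
student=Carmen: ✓ → 96
year_sum = 58 + 99 + 53 + 78 + 98 + 92 + 71 + 98 + 63 + 91 + 100 + 67 + 96 = 1064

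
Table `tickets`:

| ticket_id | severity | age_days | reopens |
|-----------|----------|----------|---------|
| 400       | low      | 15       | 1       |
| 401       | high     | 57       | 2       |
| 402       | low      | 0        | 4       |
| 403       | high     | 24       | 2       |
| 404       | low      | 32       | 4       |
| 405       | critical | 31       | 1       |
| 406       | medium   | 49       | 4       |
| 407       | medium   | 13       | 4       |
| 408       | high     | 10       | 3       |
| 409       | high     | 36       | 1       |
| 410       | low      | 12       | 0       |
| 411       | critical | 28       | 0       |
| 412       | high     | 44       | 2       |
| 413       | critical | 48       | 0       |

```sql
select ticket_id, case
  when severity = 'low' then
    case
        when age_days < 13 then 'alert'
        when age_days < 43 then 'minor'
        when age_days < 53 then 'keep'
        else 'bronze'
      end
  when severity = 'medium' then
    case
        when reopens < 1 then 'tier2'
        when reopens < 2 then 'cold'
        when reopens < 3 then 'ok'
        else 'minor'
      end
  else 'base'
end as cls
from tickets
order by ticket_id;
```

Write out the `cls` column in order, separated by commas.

minor, base, alert, base, minor, base, minor, minor, base, base, alert, base, base, base

ticket_id=400: severity='low' → inner[age_days < 43] → minor
ticket_id=401: severity='high' → outer ELSE → base
ticket_id=402: severity='low' → inner[age_days < 13] → alert
ticket_id=403: severity='high' → outer ELSE → base
ticket_id=404: severity='low' → inner[age_days < 43] → minor
ticket_id=405: severity='critical' → outer ELSE → base
ticket_id=406: severity='medium' → inner[ELSE] → minor
ticket_id=407: severity='medium' → inner[ELSE] → minor
ticket_id=408: severity='high' → outer ELSE → base
ticket_id=409: severity='high' → outer ELSE → base
ticket_id=410: severity='low' → inner[age_days < 13] → alert
ticket_id=411: severity='critical' → outer ELSE → base
ticket_id=412: severity='high' → outer ELSE → base
ticket_id=413: severity='critical' → outer ELSE → base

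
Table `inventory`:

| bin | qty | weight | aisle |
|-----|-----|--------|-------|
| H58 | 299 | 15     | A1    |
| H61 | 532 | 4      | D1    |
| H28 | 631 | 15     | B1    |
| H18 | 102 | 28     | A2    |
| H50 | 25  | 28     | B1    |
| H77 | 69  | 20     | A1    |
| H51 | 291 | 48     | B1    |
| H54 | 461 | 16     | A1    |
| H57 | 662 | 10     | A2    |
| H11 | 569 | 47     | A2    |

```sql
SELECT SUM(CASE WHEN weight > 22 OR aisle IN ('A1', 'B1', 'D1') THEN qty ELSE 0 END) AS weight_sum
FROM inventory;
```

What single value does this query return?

bin=H58: ✓ → 299
bin=H61: ✓ → 532
bin=H28: ✓ → 631
bin=H18: ✓ → 102
bin=H50: ✓ → 25
bin=H77: ✓ → 69
bin=H51: ✓ → 291
bin=H54: ✓ → 461
bin=H57: ✗
bin=H11: ✓ → 569
weight_sum = 299 + 532 + 631 + 102 + 25 + 69 + 291 + 461 + 569 = 2979

2979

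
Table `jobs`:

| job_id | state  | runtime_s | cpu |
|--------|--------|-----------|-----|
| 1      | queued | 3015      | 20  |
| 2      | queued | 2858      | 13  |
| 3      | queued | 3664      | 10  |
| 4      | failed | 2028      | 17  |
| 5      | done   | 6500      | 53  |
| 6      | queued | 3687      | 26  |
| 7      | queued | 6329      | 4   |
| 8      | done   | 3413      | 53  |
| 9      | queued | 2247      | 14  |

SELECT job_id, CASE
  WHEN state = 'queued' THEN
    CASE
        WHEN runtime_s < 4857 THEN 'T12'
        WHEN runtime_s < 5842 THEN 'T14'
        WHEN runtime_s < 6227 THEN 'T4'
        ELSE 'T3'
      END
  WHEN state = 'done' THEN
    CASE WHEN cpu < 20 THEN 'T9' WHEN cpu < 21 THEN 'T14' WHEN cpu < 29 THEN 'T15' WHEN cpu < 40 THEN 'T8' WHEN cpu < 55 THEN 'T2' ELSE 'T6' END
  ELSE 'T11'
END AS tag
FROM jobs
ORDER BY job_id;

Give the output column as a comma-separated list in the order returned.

T12, T12, T12, T11, T2, T12, T3, T2, T12

job_id=1: state='queued' → inner[runtime_s < 4857] → T12
job_id=2: state='queued' → inner[runtime_s < 4857] → T12
job_id=3: state='queued' → inner[runtime_s < 4857] → T12
job_id=4: state='failed' → outer ELSE → T11
job_id=5: state='done' → inner[cpu < 55] → T2
job_id=6: state='queued' → inner[runtime_s < 4857] → T12
job_id=7: state='queued' → inner[ELSE] → T3
job_id=8: state='done' → inner[cpu < 55] → T2
job_id=9: state='queued' → inner[runtime_s < 4857] → T12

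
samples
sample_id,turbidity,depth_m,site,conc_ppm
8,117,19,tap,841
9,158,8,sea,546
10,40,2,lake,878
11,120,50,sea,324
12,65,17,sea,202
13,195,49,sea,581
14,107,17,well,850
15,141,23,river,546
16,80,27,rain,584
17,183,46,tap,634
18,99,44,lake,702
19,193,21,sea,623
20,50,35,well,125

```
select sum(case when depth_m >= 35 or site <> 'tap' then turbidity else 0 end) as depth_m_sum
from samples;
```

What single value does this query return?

sample_id=8: ✗
sample_id=9: ✓ → 158
sample_id=10: ✓ → 40
sample_id=11: ✓ → 120
sample_id=12: ✓ → 65
sample_id=13: ✓ → 195
sample_id=14: ✓ → 107
sample_id=15: ✓ → 141
sample_id=16: ✓ → 80
sample_id=17: ✓ → 183
sample_id=18: ✓ → 99
sample_id=19: ✓ → 193
sample_id=20: ✓ → 50
depth_m_sum = 158 + 40 + 120 + 65 + 195 + 107 + 141 + 80 + 183 + 99 + 193 + 50 = 1431

1431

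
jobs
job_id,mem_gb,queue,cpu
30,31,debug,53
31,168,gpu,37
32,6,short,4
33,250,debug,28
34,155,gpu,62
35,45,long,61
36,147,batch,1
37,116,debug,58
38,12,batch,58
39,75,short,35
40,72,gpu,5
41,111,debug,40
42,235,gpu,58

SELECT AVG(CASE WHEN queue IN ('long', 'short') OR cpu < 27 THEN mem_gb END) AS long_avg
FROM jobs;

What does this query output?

69

job_id=30: ✗
job_id=31: ✗
job_id=32: ✓ → 6
job_id=33: ✗
job_id=34: ✗
job_id=35: ✓ → 45
job_id=36: ✓ → 147
job_id=37: ✗
job_id=38: ✗
job_id=39: ✓ → 75
job_id=40: ✓ → 72
job_id=41: ✗
job_id=42: ✗
long_avg = (6 + 45 + 147 + 75 + 72) / 5 = 69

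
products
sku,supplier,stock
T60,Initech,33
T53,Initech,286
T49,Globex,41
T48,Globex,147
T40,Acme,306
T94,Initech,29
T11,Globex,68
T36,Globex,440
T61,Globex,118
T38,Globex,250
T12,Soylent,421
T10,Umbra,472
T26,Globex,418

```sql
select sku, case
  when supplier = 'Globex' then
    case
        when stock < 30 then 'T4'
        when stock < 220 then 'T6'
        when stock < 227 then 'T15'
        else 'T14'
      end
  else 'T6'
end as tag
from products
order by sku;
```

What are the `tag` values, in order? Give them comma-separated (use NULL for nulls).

sku=T10: supplier='Umbra' → outer ELSE → T6
sku=T11: supplier='Globex' → inner[stock < 220] → T6
sku=T12: supplier='Soylent' → outer ELSE → T6
sku=T26: supplier='Globex' → inner[ELSE] → T14
sku=T36: supplier='Globex' → inner[ELSE] → T14
sku=T38: supplier='Globex' → inner[ELSE] → T14
sku=T40: supplier='Acme' → outer ELSE → T6
sku=T48: supplier='Globex' → inner[stock < 220] → T6
sku=T49: supplier='Globex' → inner[stock < 220] → T6
sku=T53: supplier='Initech' → outer ELSE → T6
sku=T60: supplier='Initech' → outer ELSE → T6
sku=T61: supplier='Globex' → inner[stock < 220] → T6
sku=T94: supplier='Initech' → outer ELSE → T6

T6, T6, T6, T14, T14, T14, T6, T6, T6, T6, T6, T6, T6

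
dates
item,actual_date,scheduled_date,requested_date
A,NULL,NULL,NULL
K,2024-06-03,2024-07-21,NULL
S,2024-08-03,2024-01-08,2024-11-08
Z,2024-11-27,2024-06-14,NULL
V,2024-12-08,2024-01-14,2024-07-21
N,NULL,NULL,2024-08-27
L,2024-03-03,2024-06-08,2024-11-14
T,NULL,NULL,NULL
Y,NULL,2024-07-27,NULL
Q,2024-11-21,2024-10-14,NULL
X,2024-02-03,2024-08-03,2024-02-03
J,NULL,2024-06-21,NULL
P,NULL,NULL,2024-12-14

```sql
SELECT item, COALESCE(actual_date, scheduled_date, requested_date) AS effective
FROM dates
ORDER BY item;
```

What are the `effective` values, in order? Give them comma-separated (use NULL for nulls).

item=A: actual_date=NULL, scheduled_date=NULL, requested_date=NULL (all NULL) → NULL
item=J: actual_date=NULL, scheduled_date=2024-06-21 → 2024-06-21
item=K: actual_date=2024-06-03 → 2024-06-03
item=L: actual_date=2024-03-03 → 2024-03-03
item=N: actual_date=NULL, scheduled_date=NULL, requested_date=2024-08-27 → 2024-08-27
item=P: actual_date=NULL, scheduled_date=NULL, requested_date=2024-12-14 → 2024-12-14
item=Q: actual_date=2024-11-21 → 2024-11-21
item=S: actual_date=2024-08-03 → 2024-08-03
item=T: actual_date=NULL, scheduled_date=NULL, requested_date=NULL (all NULL) → NULL
item=V: actual_date=2024-12-08 → 2024-12-08
item=X: actual_date=2024-02-03 → 2024-02-03
item=Y: actual_date=NULL, scheduled_date=2024-07-27 → 2024-07-27
item=Z: actual_date=2024-11-27 → 2024-11-27

NULL, 2024-06-21, 2024-06-03, 2024-03-03, 2024-08-27, 2024-12-14, 2024-11-21, 2024-08-03, NULL, 2024-12-08, 2024-02-03, 2024-07-27, 2024-11-27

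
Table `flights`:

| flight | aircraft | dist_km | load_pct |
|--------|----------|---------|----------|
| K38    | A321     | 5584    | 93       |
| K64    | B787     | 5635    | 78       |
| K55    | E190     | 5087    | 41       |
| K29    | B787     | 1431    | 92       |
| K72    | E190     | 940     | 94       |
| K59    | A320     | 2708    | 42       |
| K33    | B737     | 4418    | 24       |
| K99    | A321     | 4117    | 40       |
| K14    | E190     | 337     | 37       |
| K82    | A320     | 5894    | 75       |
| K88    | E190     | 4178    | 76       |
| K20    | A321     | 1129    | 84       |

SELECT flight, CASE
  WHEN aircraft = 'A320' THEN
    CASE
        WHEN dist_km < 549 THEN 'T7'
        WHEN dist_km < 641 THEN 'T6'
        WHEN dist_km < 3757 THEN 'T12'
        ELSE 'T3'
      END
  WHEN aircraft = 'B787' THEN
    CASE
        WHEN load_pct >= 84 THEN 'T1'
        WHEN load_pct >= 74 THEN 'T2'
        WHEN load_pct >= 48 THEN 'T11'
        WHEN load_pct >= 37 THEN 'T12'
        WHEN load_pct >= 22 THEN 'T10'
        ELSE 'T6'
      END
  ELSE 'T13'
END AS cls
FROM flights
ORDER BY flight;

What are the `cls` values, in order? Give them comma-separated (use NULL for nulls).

T13, T13, T1, T13, T13, T13, T12, T2, T13, T3, T13, T13

flight=K14: aircraft='E190' → outer ELSE → T13
flight=K20: aircraft='A321' → outer ELSE → T13
flight=K29: aircraft='B787' → inner[load_pct >= 84] → T1
flight=K33: aircraft='B737' → outer ELSE → T13
flight=K38: aircraft='A321' → outer ELSE → T13
flight=K55: aircraft='E190' → outer ELSE → T13
flight=K59: aircraft='A320' → inner[dist_km < 3757] → T12
flight=K64: aircraft='B787' → inner[load_pct >= 74] → T2
flight=K72: aircraft='E190' → outer ELSE → T13
flight=K82: aircraft='A320' → inner[ELSE] → T3
flight=K88: aircraft='E190' → outer ELSE → T13
flight=K99: aircraft='A321' → outer ELSE → T13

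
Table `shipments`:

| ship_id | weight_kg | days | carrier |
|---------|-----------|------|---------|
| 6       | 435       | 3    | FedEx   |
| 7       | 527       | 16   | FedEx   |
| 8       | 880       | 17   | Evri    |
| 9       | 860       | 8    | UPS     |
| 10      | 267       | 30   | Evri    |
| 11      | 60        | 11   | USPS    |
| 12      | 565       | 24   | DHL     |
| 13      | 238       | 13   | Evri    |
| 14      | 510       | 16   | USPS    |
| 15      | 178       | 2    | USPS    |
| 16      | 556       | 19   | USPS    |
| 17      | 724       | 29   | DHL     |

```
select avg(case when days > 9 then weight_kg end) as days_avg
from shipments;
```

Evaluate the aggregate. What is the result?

480.7777777778

ship_id=6: ✗
ship_id=7: ✓ → 527
ship_id=8: ✓ → 880
ship_id=9: ✗
ship_id=10: ✓ → 267
ship_id=11: ✓ → 60
ship_id=12: ✓ → 565
ship_id=13: ✓ → 238
ship_id=14: ✓ → 510
ship_id=15: ✗
ship_id=16: ✓ → 556
ship_id=17: ✓ → 724
days_avg = (527 + 880 + 267 + 60 + 565 + 238 + 510 + 556 + 724) / 9 = 480.7777777778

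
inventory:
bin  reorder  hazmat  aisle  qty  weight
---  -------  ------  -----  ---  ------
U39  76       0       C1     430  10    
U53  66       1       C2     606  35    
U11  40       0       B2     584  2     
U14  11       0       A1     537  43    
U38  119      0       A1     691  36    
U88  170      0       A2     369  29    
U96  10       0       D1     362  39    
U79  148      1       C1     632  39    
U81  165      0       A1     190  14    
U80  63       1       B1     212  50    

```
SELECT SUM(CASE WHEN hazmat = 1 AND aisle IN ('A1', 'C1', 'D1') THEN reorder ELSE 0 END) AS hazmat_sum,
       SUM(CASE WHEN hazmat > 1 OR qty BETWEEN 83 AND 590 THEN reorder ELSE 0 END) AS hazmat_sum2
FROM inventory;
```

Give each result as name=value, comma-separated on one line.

[hazmat_sum: hazmat = 1 AND aisle IN ('A1', 'C1', 'D1')]
bin=U39: ✗
bin=U53: ✗
bin=U11: ✗
bin=U14: ✗
bin=U38: ✗
bin=U88: ✗
bin=U96: ✗
bin=U79: ✓ → 148
bin=U81: ✗
bin=U80: ✗
hazmat_sum = 148
—
[hazmat_sum2: hazmat > 1 OR qty BETWEEN 83 AND 590]
bin=U39: ✓ → 76
bin=U53: ✗
bin=U11: ✓ → 40
bin=U14: ✓ → 11
bin=U38: ✗
bin=U88: ✓ → 170
bin=U96: ✓ → 10
bin=U79: ✗
bin=U81: ✓ → 165
bin=U80: ✓ → 63
hazmat_sum2 = 76 + 40 + 11 + 170 + 10 + 165 + 63 = 535

hazmat_sum=148, hazmat_sum2=535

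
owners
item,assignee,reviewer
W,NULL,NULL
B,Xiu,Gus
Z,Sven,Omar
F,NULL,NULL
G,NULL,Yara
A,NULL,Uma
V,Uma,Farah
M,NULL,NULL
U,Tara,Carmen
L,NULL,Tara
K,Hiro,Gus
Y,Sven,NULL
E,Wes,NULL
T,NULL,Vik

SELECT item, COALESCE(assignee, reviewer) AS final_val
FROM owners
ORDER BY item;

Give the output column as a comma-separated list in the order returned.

Uma, Xiu, Wes, NULL, Yara, Hiro, Tara, NULL, Vik, Tara, Uma, NULL, Sven, Sven

item=A: assignee=NULL, reviewer=Uma → Uma
item=B: assignee=Xiu → Xiu
item=E: assignee=Wes → Wes
item=F: assignee=NULL, reviewer=NULL (all NULL) → NULL
item=G: assignee=NULL, reviewer=Yara → Yara
item=K: assignee=Hiro → Hiro
item=L: assignee=NULL, reviewer=Tara → Tara
item=M: assignee=NULL, reviewer=NULL (all NULL) → NULL
item=T: assignee=NULL, reviewer=Vik → Vik
item=U: assignee=Tara → Tara
item=V: assignee=Uma → Uma
item=W: assignee=NULL, reviewer=NULL (all NULL) → NULL
item=Y: assignee=Sven → Sven
item=Z: assignee=Sven → Sven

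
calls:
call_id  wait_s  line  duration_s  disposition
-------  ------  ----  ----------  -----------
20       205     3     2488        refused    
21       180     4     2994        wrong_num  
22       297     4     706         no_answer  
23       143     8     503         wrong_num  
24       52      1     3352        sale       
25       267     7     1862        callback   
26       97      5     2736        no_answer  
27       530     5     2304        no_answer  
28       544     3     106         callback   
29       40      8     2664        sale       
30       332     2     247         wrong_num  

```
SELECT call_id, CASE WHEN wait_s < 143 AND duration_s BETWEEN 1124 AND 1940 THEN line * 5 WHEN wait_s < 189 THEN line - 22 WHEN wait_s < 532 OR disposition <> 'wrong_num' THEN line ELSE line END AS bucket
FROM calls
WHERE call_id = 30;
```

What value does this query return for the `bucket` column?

call_id = 30: wait_s=332, line=2, duration_s=247, disposition=wrong_num.
wait_s < 143 AND duration_s BETWEEN 1124 AND 1940 → false
wait_s < 189 → false
wait_s < 532 OR disposition <> 'wrong_num' → true → 2

2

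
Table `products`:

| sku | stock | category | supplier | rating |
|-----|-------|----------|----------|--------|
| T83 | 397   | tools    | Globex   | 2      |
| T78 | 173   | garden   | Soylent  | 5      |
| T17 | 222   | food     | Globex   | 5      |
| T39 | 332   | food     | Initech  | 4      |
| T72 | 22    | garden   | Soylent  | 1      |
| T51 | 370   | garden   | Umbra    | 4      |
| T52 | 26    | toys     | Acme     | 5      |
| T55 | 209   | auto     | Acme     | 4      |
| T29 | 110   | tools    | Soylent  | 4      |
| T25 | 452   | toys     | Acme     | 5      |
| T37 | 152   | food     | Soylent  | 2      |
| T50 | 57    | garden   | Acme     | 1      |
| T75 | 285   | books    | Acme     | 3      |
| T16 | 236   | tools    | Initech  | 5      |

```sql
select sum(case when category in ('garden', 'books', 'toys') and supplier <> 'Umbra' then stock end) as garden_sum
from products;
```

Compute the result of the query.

1015

sku=T83: ✗
sku=T78: ✓ → 173
sku=T17: ✗
sku=T39: ✗
sku=T72: ✓ → 22
sku=T51: ✗
sku=T52: ✓ → 26
sku=T55: ✗
sku=T29: ✗
sku=T25: ✓ → 452
sku=T37: ✗
sku=T50: ✓ → 57
sku=T75: ✓ → 285
sku=T16: ✗
garden_sum = 173 + 22 + 26 + 452 + 57 + 285 = 1015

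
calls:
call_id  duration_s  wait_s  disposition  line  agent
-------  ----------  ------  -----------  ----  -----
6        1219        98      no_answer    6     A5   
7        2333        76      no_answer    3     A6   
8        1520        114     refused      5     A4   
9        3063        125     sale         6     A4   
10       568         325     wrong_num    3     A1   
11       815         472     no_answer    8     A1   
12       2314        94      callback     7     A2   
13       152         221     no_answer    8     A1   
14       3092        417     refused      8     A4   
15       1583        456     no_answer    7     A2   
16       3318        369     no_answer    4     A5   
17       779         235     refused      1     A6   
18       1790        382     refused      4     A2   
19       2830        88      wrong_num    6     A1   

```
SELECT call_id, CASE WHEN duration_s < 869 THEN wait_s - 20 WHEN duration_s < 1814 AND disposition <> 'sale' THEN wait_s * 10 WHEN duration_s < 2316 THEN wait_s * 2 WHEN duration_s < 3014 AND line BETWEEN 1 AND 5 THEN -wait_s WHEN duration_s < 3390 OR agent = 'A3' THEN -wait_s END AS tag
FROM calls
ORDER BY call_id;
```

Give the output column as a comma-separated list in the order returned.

call_id=6: duration_s < 1814 AND disposition <> 'sale' → 980
call_id=7: duration_s < 3014 AND line BETWEEN 1 AND 5 → -76
call_id=8: duration_s < 1814 AND disposition <> 'sale' → 1140
call_id=9: duration_s < 3390 OR agent = 'A3' → -125
call_id=10: duration_s < 869 → 305
call_id=11: duration_s < 869 → 452
call_id=12: duration_s < 2316 → 188
call_id=13: duration_s < 869 → 201
call_id=14: duration_s < 3390 OR agent = 'A3' → -417
call_id=15: duration_s < 1814 AND disposition <> 'sale' → 4560
call_id=16: duration_s < 3390 OR agent = 'A3' → -369
call_id=17: duration_s < 869 → 215
call_id=18: duration_s < 1814 AND disposition <> 'sale' → 3820
call_id=19: duration_s < 3390 OR agent = 'A3' → -88

980, -76, 1140, -125, 305, 452, 188, 201, -417, 4560, -369, 215, 3820, -88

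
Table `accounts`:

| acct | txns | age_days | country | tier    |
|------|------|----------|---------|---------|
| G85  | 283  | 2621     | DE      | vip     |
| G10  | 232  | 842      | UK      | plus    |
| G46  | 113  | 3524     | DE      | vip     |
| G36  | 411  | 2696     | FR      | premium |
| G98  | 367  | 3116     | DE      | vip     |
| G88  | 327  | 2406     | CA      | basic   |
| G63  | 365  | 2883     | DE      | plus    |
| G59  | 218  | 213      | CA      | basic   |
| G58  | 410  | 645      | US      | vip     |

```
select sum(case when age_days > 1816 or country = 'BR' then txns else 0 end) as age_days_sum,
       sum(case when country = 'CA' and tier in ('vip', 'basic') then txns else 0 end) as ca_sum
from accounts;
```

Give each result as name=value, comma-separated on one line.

age_days_sum=1866, ca_sum=545

[age_days_sum: age_days > 1816 or country = 'BR']
acct=G85: ✓ → 283
acct=G10: ✗
acct=G46: ✓ → 113
acct=G36: ✓ → 411
acct=G98: ✓ → 367
acct=G88: ✓ → 327
acct=G63: ✓ → 365
acct=G59: ✗
acct=G58: ✗
age_days_sum = 283 + 113 + 411 + 367 + 327 + 365 = 1866
—
[ca_sum: country = 'CA' and tier in ('vip', 'basic')]
acct=G85: ✗
acct=G10: ✗
acct=G46: ✗
acct=G36: ✗
acct=G98: ✗
acct=G88: ✓ → 327
acct=G63: ✗
acct=G59: ✓ → 218
acct=G58: ✗
ca_sum = 327 + 218 = 545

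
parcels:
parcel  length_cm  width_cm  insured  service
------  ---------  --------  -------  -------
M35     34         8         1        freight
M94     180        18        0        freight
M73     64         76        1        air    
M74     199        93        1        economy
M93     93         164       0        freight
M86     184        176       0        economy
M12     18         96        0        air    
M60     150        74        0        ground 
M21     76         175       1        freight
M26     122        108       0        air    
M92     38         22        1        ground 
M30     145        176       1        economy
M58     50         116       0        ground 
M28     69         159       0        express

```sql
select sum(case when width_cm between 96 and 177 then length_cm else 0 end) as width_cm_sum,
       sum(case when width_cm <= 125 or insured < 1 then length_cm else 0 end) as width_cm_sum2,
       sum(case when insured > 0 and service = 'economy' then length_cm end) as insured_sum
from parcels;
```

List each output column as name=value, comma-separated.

width_cm_sum=757, width_cm_sum2=1201, insured_sum=344

[width_cm_sum: width_cm between 96 and 177]
parcel=M35: ✗
parcel=M94: ✗
parcel=M73: ✗
parcel=M74: ✗
parcel=M93: ✓ → 93
parcel=M86: ✓ → 184
parcel=M12: ✓ → 18
parcel=M60: ✗
parcel=M21: ✓ → 76
parcel=M26: ✓ → 122
parcel=M92: ✗
parcel=M30: ✓ → 145
parcel=M58: ✓ → 50
parcel=M28: ✓ → 69
width_cm_sum = 93 + 184 + 18 + 76 + 122 + 145 + 50 + 69 = 757
—
[width_cm_sum2: width_cm <= 125 or insured < 1]
parcel=M35: ✓ → 34
parcel=M94: ✓ → 180
parcel=M73: ✓ → 64
parcel=M74: ✓ → 199
parcel=M93: ✓ → 93
parcel=M86: ✓ → 184
parcel=M12: ✓ → 18
parcel=M60: ✓ → 150
parcel=M21: ✗
parcel=M26: ✓ → 122
parcel=M92: ✓ → 38
parcel=M30: ✗
parcel=M58: ✓ → 50
parcel=M28: ✓ → 69
width_cm_sum2 = 34 + 180 + 64 + 199 + 93 + 184 + 18 + 150 + 122 + 38 + 50 + 69 = 1201
—
[insured_sum: insured > 0 and service = 'economy']
parcel=M35: ✗
parcel=M94: ✗
parcel=M73: ✗
parcel=M74: ✓ → 199
parcel=M93: ✗
parcel=M86: ✗
parcel=M12: ✗
parcel=M60: ✗
parcel=M21: ✗
parcel=M26: ✗
parcel=M92: ✗
parcel=M30: ✓ → 145
parcel=M58: ✗
parcel=M28: ✗
insured_sum = 199 + 145 = 344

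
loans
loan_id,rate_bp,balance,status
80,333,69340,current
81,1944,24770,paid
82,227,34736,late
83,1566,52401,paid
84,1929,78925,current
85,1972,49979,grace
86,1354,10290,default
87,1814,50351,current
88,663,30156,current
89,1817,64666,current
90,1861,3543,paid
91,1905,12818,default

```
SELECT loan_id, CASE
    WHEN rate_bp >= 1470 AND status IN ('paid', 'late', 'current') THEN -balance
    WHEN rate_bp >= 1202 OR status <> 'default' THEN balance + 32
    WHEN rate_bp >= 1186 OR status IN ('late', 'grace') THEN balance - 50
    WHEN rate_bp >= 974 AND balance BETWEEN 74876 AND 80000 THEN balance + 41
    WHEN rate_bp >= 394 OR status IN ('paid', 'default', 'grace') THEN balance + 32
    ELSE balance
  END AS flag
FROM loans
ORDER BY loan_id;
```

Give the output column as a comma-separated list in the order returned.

69372, -24770, 34768, -52401, -78925, 50011, 10322, -50351, 30188, -64666, -3543, 12850

loan_id=80: rate_bp >= 1202 OR status <> 'default' → 69372
loan_id=81: rate_bp >= 1470 AND status IN ('paid', 'late', 'current') → -24770
loan_id=82: rate_bp >= 1202 OR status <> 'default' → 34768
loan_id=83: rate_bp >= 1470 AND status IN ('paid', 'late', 'current') → -52401
loan_id=84: rate_bp >= 1470 AND status IN ('paid', 'late', 'current') → -78925
loan_id=85: rate_bp >= 1202 OR status <> 'default' → 50011
loan_id=86: rate_bp >= 1202 OR status <> 'default' → 10322
loan_id=87: rate_bp >= 1470 AND status IN ('paid', 'late', 'current') → -50351
loan_id=88: rate_bp >= 1202 OR status <> 'default' → 30188
loan_id=89: rate_bp >= 1470 AND status IN ('paid', 'late', 'current') → -64666
loan_id=90: rate_bp >= 1470 AND status IN ('paid', 'late', 'current') → -3543
loan_id=91: rate_bp >= 1202 OR status <> 'default' → 12850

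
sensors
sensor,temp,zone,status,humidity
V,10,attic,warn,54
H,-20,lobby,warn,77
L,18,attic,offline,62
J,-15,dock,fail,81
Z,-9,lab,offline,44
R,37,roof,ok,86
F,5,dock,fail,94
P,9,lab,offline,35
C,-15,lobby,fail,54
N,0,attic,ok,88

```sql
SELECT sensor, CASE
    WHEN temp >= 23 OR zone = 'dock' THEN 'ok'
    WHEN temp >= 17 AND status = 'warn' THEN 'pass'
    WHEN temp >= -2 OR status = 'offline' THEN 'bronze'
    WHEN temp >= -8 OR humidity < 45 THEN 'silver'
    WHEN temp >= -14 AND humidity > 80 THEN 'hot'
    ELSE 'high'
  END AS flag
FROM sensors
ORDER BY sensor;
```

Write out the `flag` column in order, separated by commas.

sensor=C: ELSE → high
sensor=F: temp >= 23 OR zone = 'dock' → ok
sensor=H: ELSE → high
sensor=J: temp >= 23 OR zone = 'dock' → ok
sensor=L: temp >= -2 OR status = 'offline' → bronze
sensor=N: temp >= -2 OR status = 'offline' → bronze
sensor=P: temp >= -2 OR status = 'offline' → bronze
sensor=R: temp >= 23 OR zone = 'dock' → ok
sensor=V: temp >= -2 OR status = 'offline' → bronze
sensor=Z: temp >= -2 OR status = 'offline' → bronze

high, ok, high, ok, bronze, bronze, bronze, ok, bronze, bronze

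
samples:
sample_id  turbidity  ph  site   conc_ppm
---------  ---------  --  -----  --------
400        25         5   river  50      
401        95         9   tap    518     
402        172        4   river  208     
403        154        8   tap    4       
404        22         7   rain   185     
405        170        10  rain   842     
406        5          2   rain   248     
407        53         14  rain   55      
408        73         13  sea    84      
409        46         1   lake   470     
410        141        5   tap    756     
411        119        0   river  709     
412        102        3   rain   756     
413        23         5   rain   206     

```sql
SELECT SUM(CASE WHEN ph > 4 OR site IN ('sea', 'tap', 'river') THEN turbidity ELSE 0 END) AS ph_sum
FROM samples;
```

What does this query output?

1047

sample_id=400: ✓ → 25
sample_id=401: ✓ → 95
sample_id=402: ✓ → 172
sample_id=403: ✓ → 154
sample_id=404: ✓ → 22
sample_id=405: ✓ → 170
sample_id=406: ✗
sample_id=407: ✓ → 53
sample_id=408: ✓ → 73
sample_id=409: ✗
sample_id=410: ✓ → 141
sample_id=411: ✓ → 119
sample_id=412: ✗
sample_id=413: ✓ → 23
ph_sum = 25 + 95 + 172 + 154 + 22 + 170 + 53 + 73 + 141 + 119 + 23 = 1047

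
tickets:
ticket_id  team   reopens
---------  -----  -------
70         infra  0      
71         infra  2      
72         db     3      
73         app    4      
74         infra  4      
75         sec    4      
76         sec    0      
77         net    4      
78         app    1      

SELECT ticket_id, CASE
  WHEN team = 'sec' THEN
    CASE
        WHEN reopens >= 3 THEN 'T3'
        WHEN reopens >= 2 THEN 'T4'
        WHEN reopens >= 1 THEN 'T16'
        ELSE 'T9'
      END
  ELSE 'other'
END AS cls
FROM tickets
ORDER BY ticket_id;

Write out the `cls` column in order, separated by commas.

other, other, other, other, other, T3, T9, other, other

ticket_id=70: team='infra' → outer ELSE → other
ticket_id=71: team='infra' → outer ELSE → other
ticket_id=72: team='db' → outer ELSE → other
ticket_id=73: team='app' → outer ELSE → other
ticket_id=74: team='infra' → outer ELSE → other
ticket_id=75: team='sec' → inner[reopens >= 3] → T3
ticket_id=76: team='sec' → inner[ELSE] → T9
ticket_id=77: team='net' → outer ELSE → other
ticket_id=78: team='app' → outer ELSE → other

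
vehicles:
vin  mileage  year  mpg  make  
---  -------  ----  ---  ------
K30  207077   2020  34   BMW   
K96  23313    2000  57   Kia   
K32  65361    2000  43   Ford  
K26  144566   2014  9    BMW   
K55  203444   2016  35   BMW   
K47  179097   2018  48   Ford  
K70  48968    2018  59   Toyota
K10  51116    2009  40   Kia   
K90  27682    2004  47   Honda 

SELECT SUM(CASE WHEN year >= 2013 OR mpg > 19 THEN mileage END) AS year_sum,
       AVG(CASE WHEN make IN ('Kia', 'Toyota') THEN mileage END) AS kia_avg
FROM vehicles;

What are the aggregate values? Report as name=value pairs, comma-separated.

year_sum=950624, kia_avg=41132.3333333333

[year_sum: year >= 2013 OR mpg > 19]
vin=K30: ✓ → 207077
vin=K96: ✓ → 23313
vin=K32: ✓ → 65361
vin=K26: ✓ → 144566
vin=K55: ✓ → 203444
vin=K47: ✓ → 179097
vin=K70: ✓ → 48968
vin=K10: ✓ → 51116
vin=K90: ✓ → 27682
year_sum = 207077 + 23313 + 65361 + 144566 + 203444 + 179097 + 48968 + 51116 + 27682 = 950624
—
[kia_avg: make IN ('Kia', 'Toyota')]
vin=K30: ✗
vin=K96: ✓ → 23313
vin=K32: ✗
vin=K26: ✗
vin=K55: ✗
vin=K47: ✗
vin=K70: ✓ → 48968
vin=K10: ✓ → 51116
vin=K90: ✗
kia_avg = (23313 + 48968 + 51116) / 3 = 41132.3333333333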